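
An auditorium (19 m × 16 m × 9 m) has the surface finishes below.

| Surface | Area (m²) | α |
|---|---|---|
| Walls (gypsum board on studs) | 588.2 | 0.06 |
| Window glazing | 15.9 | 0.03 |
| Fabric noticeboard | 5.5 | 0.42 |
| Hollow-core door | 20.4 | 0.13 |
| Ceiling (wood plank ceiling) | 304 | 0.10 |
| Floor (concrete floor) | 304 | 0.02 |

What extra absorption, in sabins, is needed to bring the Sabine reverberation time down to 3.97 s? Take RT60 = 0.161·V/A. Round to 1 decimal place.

33.7 sabins

Summing Sᵢαᵢ: 35.292 + 0.477 + 2.310 + 2.652 + 30.400 + 6.080 → A₁ = 77.211 sabins.
Target A₂ = 0.161·2736/3.97 = 110.956 sabins (V = 2736 m³).
Additional absorption ΔA = 110.956 − 77.211 = 33.7 sabins.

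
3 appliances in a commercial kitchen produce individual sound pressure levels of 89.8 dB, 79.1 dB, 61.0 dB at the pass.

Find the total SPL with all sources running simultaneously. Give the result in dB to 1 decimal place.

Sum in the linear (power) domain: Σ 10^(Lᵢ/10) = 10^(89.8/10) + 10^(79.1/10) + 10^(61.0/10) = 1.038e+09.
Back to dB: 10·log₁₀ Σ = 90.2 dB.

90.2 dB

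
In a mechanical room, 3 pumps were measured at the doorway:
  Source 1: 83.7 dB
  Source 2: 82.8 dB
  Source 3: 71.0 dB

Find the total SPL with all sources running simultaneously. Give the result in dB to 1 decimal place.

86.4 dB

Sum in the linear (power) domain: Σ 10^(Lᵢ/10) = 10^(83.7/10) + 10^(82.8/10) + 10^(71.0/10) = 4.376e+08.
Combined level = 10 log₁₀(4.376e+08) = 86.4 dB.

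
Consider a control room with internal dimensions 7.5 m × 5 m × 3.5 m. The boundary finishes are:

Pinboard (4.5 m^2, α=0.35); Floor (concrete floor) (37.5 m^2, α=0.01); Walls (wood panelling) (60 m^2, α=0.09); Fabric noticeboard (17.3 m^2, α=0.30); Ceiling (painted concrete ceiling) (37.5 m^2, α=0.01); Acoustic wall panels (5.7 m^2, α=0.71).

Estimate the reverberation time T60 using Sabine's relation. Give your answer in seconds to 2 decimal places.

1.25 seconds

Total absorption A = 4.5*0.35 + 37.5*0.01 + 60*0.09 + 17.3*0.30 + 37.5*0.01 + 5.7*0.71
  = 1.575 + 0.375 + 5.400 + 5.190 + 0.375 + 4.047 = 16.962 m^2 sabins.
V = 7.5·5·3.5 = 131.25 m³.
RT60 = 0.161 · V / A = 0.161 × 131.25 / 16.962 = 1.25 s.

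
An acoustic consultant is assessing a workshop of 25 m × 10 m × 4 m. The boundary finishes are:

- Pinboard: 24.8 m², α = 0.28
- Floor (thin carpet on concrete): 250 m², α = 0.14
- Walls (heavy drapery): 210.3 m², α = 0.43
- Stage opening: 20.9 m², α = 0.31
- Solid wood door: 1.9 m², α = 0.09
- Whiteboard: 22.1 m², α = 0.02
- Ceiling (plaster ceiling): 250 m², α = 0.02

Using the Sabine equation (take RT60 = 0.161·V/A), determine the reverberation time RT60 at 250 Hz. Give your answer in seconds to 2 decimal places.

1.11 s

A = Σ Sᵢαᵢ = 24.8·0.28 + 250·0.14 + 210.3·0.43 + 20.9·0.31 + 1.9·0.09 + 22.1·0.02 + 250·0.02 = 144.465 sabins.
Room volume: 1000 m³.
RT60 = 0.161 · V / A = 0.161 × 1000 / 144.465 = 1.11 s.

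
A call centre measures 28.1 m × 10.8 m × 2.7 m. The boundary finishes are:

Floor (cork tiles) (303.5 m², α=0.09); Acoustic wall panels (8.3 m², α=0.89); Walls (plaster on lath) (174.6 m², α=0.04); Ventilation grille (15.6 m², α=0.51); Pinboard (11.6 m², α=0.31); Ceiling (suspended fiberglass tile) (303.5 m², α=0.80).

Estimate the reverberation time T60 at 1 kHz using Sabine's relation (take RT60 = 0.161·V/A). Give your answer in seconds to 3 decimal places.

0.446 s

Summing Sᵢαᵢ: 27.315 + 7.387 + 6.984 + 7.956 + 3.596 + 242.800 → A = 296.038 sabins.
V = 28.1·10.8·2.7 = 819.396 m³.
T = 0.161 V/A = 0.161·819.396/296.038 = 0.446 s.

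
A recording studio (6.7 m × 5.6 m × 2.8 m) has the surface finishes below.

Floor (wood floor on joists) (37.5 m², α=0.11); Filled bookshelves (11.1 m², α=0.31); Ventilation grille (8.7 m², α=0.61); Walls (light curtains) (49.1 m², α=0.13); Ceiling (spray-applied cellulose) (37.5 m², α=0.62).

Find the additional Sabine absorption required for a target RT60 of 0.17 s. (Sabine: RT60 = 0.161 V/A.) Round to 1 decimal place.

Equivalent absorption area: A₁ = 37.5×0.11 + 11.1×0.31 + 8.7×0.61 + 49.1×0.13 + 37.5×0.62 = 42.506 m².
Target A₂ = 0.161·105.056/0.17 = 99.494 sabins (V = 105.056 m³).
ΔA = A₂ − A₁ = 99.494 − 42.506 = 57.0 sabins.

57.0 sabins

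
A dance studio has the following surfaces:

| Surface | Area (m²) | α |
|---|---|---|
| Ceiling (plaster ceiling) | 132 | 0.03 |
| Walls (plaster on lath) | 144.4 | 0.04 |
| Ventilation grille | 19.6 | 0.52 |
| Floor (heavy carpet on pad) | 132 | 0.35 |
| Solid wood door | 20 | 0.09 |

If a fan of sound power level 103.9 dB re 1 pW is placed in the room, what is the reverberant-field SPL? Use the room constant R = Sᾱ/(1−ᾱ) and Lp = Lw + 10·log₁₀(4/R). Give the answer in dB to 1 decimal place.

90.9 dB

A = 67.928 sabins; S = 448.0 m².
ᾱ = 0.1516, so room constant R = A/(1−ᾱ) = 80.066 m².
Lp = Lw + 10 log₁₀(4/R) = 103.9 -13.01 = 90.9 dB.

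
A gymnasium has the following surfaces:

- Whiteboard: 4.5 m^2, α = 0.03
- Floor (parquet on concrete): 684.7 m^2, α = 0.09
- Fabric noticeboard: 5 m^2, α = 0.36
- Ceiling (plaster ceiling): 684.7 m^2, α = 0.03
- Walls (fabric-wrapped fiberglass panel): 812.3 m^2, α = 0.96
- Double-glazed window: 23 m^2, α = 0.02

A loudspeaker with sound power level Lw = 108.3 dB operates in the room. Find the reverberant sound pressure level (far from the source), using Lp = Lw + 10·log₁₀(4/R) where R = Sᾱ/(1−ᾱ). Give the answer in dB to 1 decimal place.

82.8 dB

A = 864.367 sabins; S = 2214.2 m^2.
ᾱ = 0.3904, so room constant R = A/(1−ᾱ) = 1417.925 m^2.
Lp = 108.3 + 10·log₁₀(4/1417.925) = 108.3 + (-25.50) = 82.8 dB.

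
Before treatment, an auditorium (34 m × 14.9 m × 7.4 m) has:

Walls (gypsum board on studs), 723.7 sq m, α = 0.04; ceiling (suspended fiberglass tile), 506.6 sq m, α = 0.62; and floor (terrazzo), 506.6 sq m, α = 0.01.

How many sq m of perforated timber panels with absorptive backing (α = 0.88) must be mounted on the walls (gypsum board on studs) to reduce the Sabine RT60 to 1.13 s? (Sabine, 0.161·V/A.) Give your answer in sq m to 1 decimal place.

Total absorption A₁ = 723.7*0.04 + 506.6*0.62 + 506.6*0.01
  = 28.948 + 314.092 + 5.066 = 348.106 sq m sabins.
Required A₂ = 0.161·3748.84/1.13 = 534.127 sabins.
Absorption to add: 534.127 − 348.106 = 186.021 sabins.
Net gain per sq m: Δα = 0.88 − 0.04 = 0.84.
Panel area = 186.021 / 0.84 = 221.5 sq m.

221.5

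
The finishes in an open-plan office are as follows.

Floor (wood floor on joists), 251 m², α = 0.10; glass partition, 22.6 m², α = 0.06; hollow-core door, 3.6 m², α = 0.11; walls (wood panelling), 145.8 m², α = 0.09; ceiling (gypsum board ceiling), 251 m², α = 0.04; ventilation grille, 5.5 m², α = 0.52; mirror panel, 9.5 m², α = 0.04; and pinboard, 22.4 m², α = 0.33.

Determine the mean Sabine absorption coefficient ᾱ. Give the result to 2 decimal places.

Total surface area S = 711.4 m².
A = 251*0.10 + 22.6*0.06 + 3.6*0.11 + 145.8*0.09 + 251*0.04 + 5.5*0.52 + 9.5*0.04 + 22.4*0.33 = 60.646 sabins.
ᾱ = A/S = 0.09.

0.09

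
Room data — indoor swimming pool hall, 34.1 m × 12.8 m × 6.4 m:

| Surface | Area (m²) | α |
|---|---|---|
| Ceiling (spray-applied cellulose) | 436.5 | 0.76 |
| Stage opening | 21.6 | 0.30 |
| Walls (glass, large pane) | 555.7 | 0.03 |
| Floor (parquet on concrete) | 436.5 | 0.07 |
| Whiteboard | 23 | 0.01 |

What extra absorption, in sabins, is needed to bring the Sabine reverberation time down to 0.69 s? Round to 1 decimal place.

266.1 sabins

Equivalent absorption area: A₁ = 436.5·0.76 + 21.6·0.30 + 555.7·0.03 + 436.5·0.07 + 23·0.01 = 385.676 m².
V = 2793.472 m³. Required absorption A₂ = 0.161 × 2793.472 / 0.69 = 651.810 sabins.
ΔA = A₂ − A₁ = 651.810 − 385.676 = 266.1 sabins.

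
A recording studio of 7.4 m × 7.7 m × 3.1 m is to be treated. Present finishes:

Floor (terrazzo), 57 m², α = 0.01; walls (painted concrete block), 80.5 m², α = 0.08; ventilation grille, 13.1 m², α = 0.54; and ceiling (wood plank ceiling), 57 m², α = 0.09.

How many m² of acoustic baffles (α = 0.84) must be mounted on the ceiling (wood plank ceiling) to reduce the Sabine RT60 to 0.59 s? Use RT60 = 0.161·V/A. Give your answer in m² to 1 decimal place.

Total absorption A₁ = 57*0.01 + 80.5*0.08 + 13.1*0.54 + 57*0.09
  = 0.570 + 6.440 + 7.074 + 5.130 = 19.214 m² sabins.
V = 176.638 m³. Target absorption A₂ = 0.161 × 176.638 / 0.59 = 48.201 sabins.
ΔA needed = 48.201 − 19.214 = 28.987 sabins.
Net gain per m²: Δα = 0.84 − 0.09 = 0.75.
Panel area = 28.987 / 0.75 = 38.6 m².

38.6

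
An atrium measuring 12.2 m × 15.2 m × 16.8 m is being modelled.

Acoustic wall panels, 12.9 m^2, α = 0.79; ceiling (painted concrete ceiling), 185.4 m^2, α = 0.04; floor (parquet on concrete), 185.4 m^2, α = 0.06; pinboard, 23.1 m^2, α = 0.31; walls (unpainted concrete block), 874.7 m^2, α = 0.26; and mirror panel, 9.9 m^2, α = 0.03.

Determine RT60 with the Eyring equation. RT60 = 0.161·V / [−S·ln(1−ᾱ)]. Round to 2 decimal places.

S = Σ Sᵢ = 1291.4 m^2.
Σ(Sᵢαᵢ) = 12.9·0.79 + 185.4·0.04 + 185.4·0.06 + 23.1·0.31 + 874.7·0.26 + 9.9·0.03 = 263.611.
Mean coefficient ᾱ = A/S = 0.2041.
−S·ln(1−ᾱ) = −1291.4 × ln(1 − 0.2041) = 294.803.
V = 12.2 × 15.2 × 16.8 = 3115.392 m³.
T = 0.161·V/[−S·ln(1−ᾱ)] = 0.161·3115.392/294.803 = 1.70 s.

1.70 s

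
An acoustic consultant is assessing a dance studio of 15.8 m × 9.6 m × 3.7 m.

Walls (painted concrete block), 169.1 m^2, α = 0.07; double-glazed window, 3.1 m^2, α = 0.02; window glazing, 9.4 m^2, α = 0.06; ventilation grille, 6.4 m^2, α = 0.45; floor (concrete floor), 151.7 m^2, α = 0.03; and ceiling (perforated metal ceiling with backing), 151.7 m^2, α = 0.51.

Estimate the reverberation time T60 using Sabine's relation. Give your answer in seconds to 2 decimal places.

0.93 s

Summing Sᵢαᵢ: 11.837 + 0.062 + 0.564 + 2.880 + 4.551 + 77.367 → A = 97.261 sabins.
V = 15.8·9.6·3.7 = 561.216 m³.
T = 0.161 V/A = 0.161·561.216/97.261 = 0.93 s.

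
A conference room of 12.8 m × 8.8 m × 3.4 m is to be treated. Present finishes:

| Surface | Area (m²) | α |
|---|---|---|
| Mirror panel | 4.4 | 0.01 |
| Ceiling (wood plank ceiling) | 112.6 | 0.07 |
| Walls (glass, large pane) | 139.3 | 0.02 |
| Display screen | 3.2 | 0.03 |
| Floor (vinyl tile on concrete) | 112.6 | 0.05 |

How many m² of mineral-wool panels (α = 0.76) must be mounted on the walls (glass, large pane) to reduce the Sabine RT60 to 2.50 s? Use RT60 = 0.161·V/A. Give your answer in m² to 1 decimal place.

Summing Sᵢαᵢ: 0.044 + 7.882 + 2.786 + 0.096 + 5.630 → A₁ = 16.438 sabins.
Required A₂ = 0.161·382.976/2.50 = 24.664 sabins.
ΔA needed = 24.664 − 16.438 = 8.226 sabins.
Each m² of panel replacing the walls (glass, large pane) adds (0.76 − 0.02) = 0.74 sabins.
Area = ΔA/Δα = 8.226/0.74 = 11.1 m².

11.1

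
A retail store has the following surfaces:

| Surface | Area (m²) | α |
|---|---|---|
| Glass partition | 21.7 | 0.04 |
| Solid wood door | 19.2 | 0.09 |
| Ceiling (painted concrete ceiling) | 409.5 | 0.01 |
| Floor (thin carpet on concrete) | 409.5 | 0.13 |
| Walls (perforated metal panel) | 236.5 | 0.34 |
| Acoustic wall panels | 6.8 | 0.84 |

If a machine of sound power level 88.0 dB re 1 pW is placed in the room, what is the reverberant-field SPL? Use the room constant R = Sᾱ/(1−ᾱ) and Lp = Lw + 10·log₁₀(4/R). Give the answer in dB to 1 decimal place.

71.8 dB

A = 146.048 sabins; S = 1103.2 m².
ᾱ = 146.048/1103.2 = 0.1324; R = Sᾱ/(1−ᾱ) = 146.048/(1−0.1324) = 168.336 m².
Lp = 88.0 + 10·log₁₀(4/168.336) = 88.0 + (-16.24) = 71.8 dB.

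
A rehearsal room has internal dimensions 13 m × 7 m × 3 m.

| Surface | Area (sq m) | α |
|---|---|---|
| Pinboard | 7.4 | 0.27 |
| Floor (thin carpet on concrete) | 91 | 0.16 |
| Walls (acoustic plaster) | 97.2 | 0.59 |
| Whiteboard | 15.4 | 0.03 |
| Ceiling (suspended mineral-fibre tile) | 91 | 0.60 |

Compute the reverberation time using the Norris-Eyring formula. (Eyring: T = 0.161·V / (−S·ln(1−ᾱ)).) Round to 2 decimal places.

0.26 s

S = Σ Sᵢ = 302.0 sq m.
Absorption A = 7.4·0.27 + 91·0.16 + 97.2·0.59 + 15.4·0.03 + 91·0.60 = 128.968 sabins.
ᾱ = 128.968 / 302.0 = 0.4270.
−S·ln(1−ᾱ) = −302.0 × ln(1 − 0.4270) = 168.175.
V = 13 × 7 × 3 = 273 m³.
RT60 = 0.161 × 273 / 168.175 = 0.26 s.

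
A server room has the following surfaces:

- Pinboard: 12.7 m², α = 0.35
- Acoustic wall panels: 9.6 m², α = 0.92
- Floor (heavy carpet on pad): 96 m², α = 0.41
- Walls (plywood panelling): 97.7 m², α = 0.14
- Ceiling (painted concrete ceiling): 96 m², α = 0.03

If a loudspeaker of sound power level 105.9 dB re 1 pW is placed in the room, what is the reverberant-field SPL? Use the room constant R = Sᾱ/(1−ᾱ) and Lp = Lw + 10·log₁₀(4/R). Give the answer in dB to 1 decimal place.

A = 69.195 sabins; S = 312.0 m².
ᾱ = 69.195/312.0 = 0.2218; R = Sᾱ/(1−ᾱ) = 69.195/(1−0.2218) = 88.917 m².
Lp = 105.9 + 10·log₁₀(4/88.917) = 105.9 + (-13.47) = 92.4 dB.

92.4 dB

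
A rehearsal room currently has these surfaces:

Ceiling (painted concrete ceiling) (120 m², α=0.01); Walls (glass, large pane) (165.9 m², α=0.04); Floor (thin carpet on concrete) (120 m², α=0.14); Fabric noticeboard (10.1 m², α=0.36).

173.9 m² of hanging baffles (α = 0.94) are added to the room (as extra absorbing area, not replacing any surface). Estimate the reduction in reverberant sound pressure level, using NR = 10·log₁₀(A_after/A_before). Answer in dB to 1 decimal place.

8.3 dB

Total absorption A_before = 120×0.01 + 165.9×0.04 + 120×0.14 + 10.1×0.36
  = 1.200 + 6.636 + 16.800 + 3.636 = 28.272 m² sabins.
Treatment contributes 173.9·0.94 = 163.466 sabins.
New total A_after = 191.738 sabins.
NR = 10·log₁₀(191.738/28.272) = 8.3 dB.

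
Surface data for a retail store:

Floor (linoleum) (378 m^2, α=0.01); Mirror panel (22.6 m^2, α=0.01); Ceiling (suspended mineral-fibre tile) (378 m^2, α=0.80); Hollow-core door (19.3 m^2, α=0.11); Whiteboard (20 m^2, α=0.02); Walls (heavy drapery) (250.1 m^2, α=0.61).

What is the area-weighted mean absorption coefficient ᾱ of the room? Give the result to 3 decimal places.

0.432

Total surface area S = 1068.0 m^2.
A = 378×0.01 + 22.6×0.01 + 378×0.80 + 19.3×0.11 + 20×0.02 + 250.1×0.61 = 461.490 sabins.
ᾱ = 461.490 / 1068.0 = 0.432.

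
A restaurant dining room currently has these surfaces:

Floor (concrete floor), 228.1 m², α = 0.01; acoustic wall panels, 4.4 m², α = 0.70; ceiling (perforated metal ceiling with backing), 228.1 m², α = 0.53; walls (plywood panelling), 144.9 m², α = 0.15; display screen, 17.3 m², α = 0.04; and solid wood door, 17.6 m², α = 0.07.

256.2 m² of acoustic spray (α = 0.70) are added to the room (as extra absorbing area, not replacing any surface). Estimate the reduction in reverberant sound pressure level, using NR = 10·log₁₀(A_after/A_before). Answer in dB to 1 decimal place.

3.4 dB

A_before = Σ Sᵢαᵢ = 228.1·0.01 + 4.4·0.70 + 228.1·0.53 + 144.9·0.15 + 17.3·0.04 + 17.6·0.07 = 149.913 sabins.
Added absorption = 256.2 × 0.70 = 179.340 sabins.
A_after = 149.913 + 179.340 = 329.253 sabins.
NR = 10·log₁₀(329.253/149.913) = 3.4 dB.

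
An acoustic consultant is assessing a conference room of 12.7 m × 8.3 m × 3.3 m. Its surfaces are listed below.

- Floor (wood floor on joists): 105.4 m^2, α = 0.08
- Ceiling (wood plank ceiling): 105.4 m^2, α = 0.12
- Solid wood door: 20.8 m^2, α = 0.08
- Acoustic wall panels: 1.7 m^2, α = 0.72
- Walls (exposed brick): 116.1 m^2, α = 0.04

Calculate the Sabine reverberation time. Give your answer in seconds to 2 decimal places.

1.96 s

Equivalent absorption area: A = 105.4×0.08 + 105.4×0.12 + 20.8×0.08 + 1.7×0.72 + 116.1×0.04 = 28.612 m^2.
Volume V = 12.7 × 8.3 × 3.3 = 347.853 m³.
T = 0.161 V/A = 0.161·347.853/28.612 = 1.96 s.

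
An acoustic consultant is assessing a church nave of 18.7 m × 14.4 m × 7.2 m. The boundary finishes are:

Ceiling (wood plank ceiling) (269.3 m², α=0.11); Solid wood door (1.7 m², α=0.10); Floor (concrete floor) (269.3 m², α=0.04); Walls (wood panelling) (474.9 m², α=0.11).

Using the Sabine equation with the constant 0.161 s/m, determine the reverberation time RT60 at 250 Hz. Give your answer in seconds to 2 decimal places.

3.36 sec

Total absorption A = 269.3×0.11 + 1.7×0.10 + 269.3×0.04 + 474.9×0.11
  = 29.623 + 0.170 + 10.772 + 52.239 = 92.804 m² sabins.
Volume V = 18.7 × 14.4 × 7.2 = 1938.816 m³.
RT60 = 0.161 · V / A = 0.161 × 1938.816 / 92.804 = 3.36 s.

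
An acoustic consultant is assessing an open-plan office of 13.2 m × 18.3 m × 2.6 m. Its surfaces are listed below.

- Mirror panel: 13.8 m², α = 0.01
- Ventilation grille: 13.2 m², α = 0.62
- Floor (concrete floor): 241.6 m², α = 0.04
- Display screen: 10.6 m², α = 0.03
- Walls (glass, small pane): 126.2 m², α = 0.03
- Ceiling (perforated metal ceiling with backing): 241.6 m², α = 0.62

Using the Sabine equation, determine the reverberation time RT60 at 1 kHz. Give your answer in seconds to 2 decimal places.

0.59 sec

Equivalent absorption area: A = 13.8*0.01 + 13.2*0.62 + 241.6*0.04 + 10.6*0.03 + 126.2*0.03 + 241.6*0.62 = 171.882 m².
Volume V = 13.2 × 18.3 × 2.6 = 628.056 m³.
Sabine: RT60 = 0.161 × 628.056 / 171.882 = 0.59 s.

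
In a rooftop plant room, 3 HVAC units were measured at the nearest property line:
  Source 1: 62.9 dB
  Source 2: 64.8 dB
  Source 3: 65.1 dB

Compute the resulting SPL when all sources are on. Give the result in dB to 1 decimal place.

69.1 dB

Sum in the linear (power) domain: Σ 10^(Lᵢ/10) = 10^(62.9/10) + 10^(64.8/10) + 10^(65.1/10) = 8.206e+06.
L_total = 10·log₁₀(8.206e+06) = 69.1 dB.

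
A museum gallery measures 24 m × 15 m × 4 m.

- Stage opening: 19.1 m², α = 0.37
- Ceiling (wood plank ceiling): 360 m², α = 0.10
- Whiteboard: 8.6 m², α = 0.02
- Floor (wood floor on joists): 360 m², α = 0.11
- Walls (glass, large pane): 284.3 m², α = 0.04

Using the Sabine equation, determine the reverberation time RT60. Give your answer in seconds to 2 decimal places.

Equivalent absorption area: A = 19.1*0.37 + 360*0.10 + 8.6*0.02 + 360*0.11 + 284.3*0.04 = 94.211 m².
Room volume: 1440 m³.
Sabine: RT60 = 0.161 × 1440 / 94.211 = 2.46 s.

2.46 sec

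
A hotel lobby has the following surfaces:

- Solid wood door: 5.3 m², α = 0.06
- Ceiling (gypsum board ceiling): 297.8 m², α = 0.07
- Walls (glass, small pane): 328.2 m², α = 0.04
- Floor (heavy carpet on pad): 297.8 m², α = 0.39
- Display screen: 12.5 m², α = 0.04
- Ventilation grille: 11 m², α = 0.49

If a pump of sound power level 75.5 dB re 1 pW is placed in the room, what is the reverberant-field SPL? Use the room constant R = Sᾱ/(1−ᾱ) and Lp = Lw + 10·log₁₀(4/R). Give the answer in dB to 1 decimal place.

58.8 dB

A = 156.324 sabins; S = 952.6 m².
ᾱ = 156.324/952.6 = 0.1641; R = Sᾱ/(1−ᾱ) = 156.324/(1−0.1641) = 187.013 m².
Lp = 75.5 + 10·log₁₀(4/187.013) = 75.5 + (-16.70) = 58.8 dB.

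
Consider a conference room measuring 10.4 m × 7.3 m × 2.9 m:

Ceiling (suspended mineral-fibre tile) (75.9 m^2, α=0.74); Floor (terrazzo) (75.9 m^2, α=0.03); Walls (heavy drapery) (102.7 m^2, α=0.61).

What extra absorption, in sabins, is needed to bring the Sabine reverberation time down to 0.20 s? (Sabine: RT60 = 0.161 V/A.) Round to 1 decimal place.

56.1 sabins

Summing Sᵢαᵢ: 56.166 + 2.277 + 62.647 → A₁ = 121.090 sabins.
V = 220.168 m³. Required absorption A₂ = 0.161 × 220.168 / 0.20 = 177.235 sabins.
Shortfall: 177.235 − 121.090 = 56.1 sabins.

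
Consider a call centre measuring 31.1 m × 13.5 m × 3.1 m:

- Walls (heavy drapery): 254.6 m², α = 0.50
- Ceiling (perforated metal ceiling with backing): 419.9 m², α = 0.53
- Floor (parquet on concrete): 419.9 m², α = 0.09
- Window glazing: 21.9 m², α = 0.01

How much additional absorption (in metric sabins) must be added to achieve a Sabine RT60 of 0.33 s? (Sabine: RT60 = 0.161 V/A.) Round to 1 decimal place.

Summing Sᵢαᵢ: 127.300 + 222.547 + 37.791 + 0.219 → A₁ = 387.857 sabins.
Target A₂ = 0.161·1301.535/0.33 = 634.991 sabins (V = 1301.535 m³).
Additional absorption ΔA = 634.991 − 387.857 = 247.1 sabins.

247.1 sabins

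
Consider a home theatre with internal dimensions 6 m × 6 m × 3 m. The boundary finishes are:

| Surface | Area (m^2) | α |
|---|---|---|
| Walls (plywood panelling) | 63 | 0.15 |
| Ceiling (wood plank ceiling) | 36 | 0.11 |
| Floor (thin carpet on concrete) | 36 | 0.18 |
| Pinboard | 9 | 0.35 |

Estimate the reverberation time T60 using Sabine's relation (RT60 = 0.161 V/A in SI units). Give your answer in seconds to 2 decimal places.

0.75 s

Equivalent absorption area: A = 63·0.15 + 36·0.11 + 36·0.18 + 9·0.35 = 23.040 m^2.
V = 6·6·3 = 108 m³.
Sabine: RT60 = 0.161 × 108 / 23.040 = 0.75 s.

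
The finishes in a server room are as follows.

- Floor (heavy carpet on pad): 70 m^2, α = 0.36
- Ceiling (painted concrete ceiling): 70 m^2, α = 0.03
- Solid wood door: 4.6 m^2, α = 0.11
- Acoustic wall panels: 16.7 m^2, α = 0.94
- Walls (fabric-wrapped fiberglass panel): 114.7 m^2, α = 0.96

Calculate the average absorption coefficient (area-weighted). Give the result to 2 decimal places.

0.56

S = Σ Sᵢ = 70 + 70 + 4.6 + 16.7 + 114.7 = 276.0 m^2.
Weighted sum Σ Sα = 153.616.
ᾱ = A/S = 0.56.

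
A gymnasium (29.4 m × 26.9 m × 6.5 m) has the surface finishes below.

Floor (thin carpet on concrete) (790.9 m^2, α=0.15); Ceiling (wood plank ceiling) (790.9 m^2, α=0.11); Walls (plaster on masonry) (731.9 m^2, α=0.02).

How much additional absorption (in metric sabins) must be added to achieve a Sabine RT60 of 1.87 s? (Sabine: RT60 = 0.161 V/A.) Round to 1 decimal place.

Summing Sᵢαᵢ: 118.635 + 86.999 + 14.638 → A₁ = 220.272 sabins.
V = 5140.59 m³. Required absorption A₂ = 0.161 × 5140.59 / 1.87 = 442.586 sabins.
Additional absorption ΔA = 442.586 − 220.272 = 222.3 sabins.

222.3 sabins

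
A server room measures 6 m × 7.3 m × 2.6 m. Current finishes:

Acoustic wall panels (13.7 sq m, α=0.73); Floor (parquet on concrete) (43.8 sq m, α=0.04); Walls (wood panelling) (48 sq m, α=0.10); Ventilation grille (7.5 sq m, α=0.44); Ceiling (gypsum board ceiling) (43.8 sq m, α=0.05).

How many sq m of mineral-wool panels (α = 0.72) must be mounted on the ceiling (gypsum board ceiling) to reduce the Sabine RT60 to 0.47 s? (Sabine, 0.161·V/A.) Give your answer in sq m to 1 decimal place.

25.3

Total absorption A₁ = 13.7*0.73 + 43.8*0.04 + 48*0.10 + 7.5*0.44 + 43.8*0.05
  = 10.001 + 1.752 + 4.800 + 3.300 + 2.190 = 22.043 sq m sabins.
Required A₂ = 0.161·113.88/0.47 = 39.010 sabins.
Absorption to add: 39.010 − 22.043 = 16.967 sabins.
Each sq m of panel replacing the ceiling (gypsum board ceiling) adds (0.72 − 0.05) = 0.67 sabins.
Panel area = 16.967 / 0.67 = 25.3 sq m.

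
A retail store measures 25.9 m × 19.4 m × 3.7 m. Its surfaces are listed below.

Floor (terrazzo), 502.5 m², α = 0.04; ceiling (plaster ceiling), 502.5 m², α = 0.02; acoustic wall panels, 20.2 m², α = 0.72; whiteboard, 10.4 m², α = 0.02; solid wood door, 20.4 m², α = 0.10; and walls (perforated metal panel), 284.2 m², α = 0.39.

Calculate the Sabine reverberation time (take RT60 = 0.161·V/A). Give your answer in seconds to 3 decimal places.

1.897 seconds

Equivalent absorption area: A = 502.5·0.04 + 502.5·0.02 + 20.2·0.72 + 10.4·0.02 + 20.4·0.10 + 284.2·0.39 = 157.780 m².
V = 25.9·19.4·3.7 = 1859.102 m³.
Sabine: RT60 = 0.161 × 1859.102 / 157.780 = 1.897 s.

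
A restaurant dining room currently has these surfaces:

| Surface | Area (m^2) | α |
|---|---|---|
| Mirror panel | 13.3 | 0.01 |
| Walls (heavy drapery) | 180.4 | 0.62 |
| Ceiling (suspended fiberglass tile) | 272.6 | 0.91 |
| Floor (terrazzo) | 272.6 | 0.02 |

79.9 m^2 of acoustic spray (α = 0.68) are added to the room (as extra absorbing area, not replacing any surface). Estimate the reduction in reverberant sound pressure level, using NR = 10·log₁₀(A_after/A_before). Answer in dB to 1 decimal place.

Equivalent absorption area: A_before = 13.3×0.01 + 180.4×0.62 + 272.6×0.91 + 272.6×0.02 = 365.499 m^2.
Added absorption = 79.9 × 0.68 = 54.332 sabins.
New total A_after = 419.831 sabins.
Reduction = 10 log₁₀(A_after/A_before) = 10 log₁₀(1.1487) = 0.6 dB.

0.6 dB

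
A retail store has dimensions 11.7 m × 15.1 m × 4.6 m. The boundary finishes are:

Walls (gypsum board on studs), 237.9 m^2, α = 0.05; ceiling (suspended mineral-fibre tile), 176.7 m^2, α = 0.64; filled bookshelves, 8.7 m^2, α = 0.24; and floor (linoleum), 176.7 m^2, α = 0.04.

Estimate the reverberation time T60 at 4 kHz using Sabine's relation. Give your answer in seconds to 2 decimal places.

A = Σ Sᵢαᵢ = 237.9×0.05 + 176.7×0.64 + 8.7×0.24 + 176.7×0.04 = 134.139 sabins.
Room volume: 812.682 m³.
T = 0.161 V/A = 0.161·812.682/134.139 = 0.98 s.

0.98 s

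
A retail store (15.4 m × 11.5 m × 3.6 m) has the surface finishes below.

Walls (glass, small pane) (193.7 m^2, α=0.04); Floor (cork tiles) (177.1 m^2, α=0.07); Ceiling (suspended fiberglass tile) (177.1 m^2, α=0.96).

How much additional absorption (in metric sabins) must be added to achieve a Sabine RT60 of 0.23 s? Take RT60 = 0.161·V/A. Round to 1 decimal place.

256.1 sabins

Summing Sᵢαᵢ: 7.748 + 12.397 + 170.016 → A₁ = 190.161 sabins.
V = 637.56 m³. Required absorption A₂ = 0.161 × 637.56 / 0.23 = 446.292 sabins.
ΔA = A₂ − A₁ = 446.292 − 190.161 = 256.1 sabins.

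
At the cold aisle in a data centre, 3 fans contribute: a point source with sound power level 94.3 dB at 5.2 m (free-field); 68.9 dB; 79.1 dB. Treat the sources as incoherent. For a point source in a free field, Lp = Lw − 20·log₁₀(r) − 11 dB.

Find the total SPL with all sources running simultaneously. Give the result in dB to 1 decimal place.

79.9 dB

Source at 5.2 m: Lp = 94.3 − 20·log₁₀(5.2) − 11 = 69.0 dB.
Sum in the linear (power) domain: Σ 10^(Lᵢ/10) = 10^(69.0/10) + 10^(68.9/10) + 10^(79.1/10) = 9.699e+07.
Combined level = 10 log₁₀(9.699e+07) = 79.9 dB.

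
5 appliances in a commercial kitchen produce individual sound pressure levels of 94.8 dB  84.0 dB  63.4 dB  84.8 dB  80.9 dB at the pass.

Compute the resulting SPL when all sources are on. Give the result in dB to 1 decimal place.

95.7 dB

Converting to relative power and adding: 10^(94.8/10) + 10^(84.0/10) + 10^(63.4/10) + 10^(84.8/10) + 10^(80.9/10) = 3.698e+09.
Back to dB: 10·log₁₀ Σ = 95.7 dB.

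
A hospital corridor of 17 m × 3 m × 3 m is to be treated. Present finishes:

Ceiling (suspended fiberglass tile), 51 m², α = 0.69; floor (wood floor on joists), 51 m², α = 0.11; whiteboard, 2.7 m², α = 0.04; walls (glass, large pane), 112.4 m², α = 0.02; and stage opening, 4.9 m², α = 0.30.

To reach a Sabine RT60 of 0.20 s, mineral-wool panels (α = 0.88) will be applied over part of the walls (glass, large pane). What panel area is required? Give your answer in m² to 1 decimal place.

A₁ = Σ Sᵢαᵢ = 51×0.69 + 51×0.11 + 2.7×0.04 + 112.4×0.02 + 4.9×0.30 = 44.626 sabins.
Required A₂ = 0.161·153/0.20 = 123.165 sabins.
ΔA needed = 123.165 − 44.626 = 78.539 sabins.
Net gain per m²: Δα = 0.88 − 0.02 = 0.86.
Panel area = 78.539 / 0.86 = 91.3 m².

91.3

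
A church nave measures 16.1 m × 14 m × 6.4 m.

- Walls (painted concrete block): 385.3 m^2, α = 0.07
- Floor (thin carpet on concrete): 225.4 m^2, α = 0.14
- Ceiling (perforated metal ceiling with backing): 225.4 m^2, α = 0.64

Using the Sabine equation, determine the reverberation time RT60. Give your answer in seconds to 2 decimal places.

1.15 sec

Total absorption A = 385.3*0.07 + 225.4*0.14 + 225.4*0.64
  = 26.971 + 31.556 + 144.256 = 202.783 m^2 sabins.
Volume V = 16.1 × 14 × 6.4 = 1442.56 m³.
RT60 = 0.161 · V / A = 0.161 × 1442.56 / 202.783 = 1.15 s.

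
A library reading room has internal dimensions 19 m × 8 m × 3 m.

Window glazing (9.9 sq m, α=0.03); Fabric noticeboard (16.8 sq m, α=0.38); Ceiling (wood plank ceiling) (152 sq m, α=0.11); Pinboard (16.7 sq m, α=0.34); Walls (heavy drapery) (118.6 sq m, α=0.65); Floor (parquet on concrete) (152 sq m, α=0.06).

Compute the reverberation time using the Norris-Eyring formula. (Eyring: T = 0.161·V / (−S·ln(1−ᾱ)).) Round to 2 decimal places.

Total surface area S = 9.9 + 16.8 + 152 + 16.7 + 118.6 + 152 = 466.0 sq m.
Absorption A = 9.9·0.03 + 16.8·0.38 + 152·0.11 + 16.7·0.34 + 118.6·0.65 + 152·0.06 = 115.289 sabins.
ᾱ = 115.289 / 466.0 = 0.2474.
Eyring denominator: −S ln(1−ᾱ) = 132.447.
V = 19 × 8 × 3 = 456 m³.
T = 0.161·V/[−S·ln(1−ᾱ)] = 0.161·456/132.447 = 0.55 s.

0.55 s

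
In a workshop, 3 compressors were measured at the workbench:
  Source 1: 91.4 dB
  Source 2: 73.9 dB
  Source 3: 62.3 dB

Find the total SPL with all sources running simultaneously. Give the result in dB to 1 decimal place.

91.5 dB

Σ 10^(Lᵢ/10) = 1.407e+09.
Back to dB: 10·log₁₀ Σ = 91.5 dB.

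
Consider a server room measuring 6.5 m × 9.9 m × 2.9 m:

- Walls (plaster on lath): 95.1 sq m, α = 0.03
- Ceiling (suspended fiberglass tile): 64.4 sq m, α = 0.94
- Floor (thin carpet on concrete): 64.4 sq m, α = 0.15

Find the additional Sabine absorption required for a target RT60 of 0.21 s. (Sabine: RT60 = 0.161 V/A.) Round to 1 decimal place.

70.0 sabins

Equivalent absorption area: A₁ = 95.1·0.03 + 64.4·0.94 + 64.4·0.15 = 73.049 sq m.
V = 186.615 m³. Required absorption A₂ = 0.161 × 186.615 / 0.21 = 143.072 sabins.
Additional absorption ΔA = 143.072 − 73.049 = 70.0 sabins.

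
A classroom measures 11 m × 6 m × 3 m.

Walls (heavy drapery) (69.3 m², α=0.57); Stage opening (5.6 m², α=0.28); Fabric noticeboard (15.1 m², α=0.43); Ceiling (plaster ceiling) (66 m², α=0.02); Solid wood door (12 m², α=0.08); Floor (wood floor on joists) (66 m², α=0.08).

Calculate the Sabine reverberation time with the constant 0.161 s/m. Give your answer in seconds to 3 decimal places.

Summing Sᵢαᵢ: 39.501 + 1.568 + 6.493 + 1.320 + 0.960 + 5.280 → A = 55.122 sabins.
V = 11·6·3 = 198 m³.
Sabine: RT60 = 0.161 × 198 / 55.122 = 0.578 s.

0.578 s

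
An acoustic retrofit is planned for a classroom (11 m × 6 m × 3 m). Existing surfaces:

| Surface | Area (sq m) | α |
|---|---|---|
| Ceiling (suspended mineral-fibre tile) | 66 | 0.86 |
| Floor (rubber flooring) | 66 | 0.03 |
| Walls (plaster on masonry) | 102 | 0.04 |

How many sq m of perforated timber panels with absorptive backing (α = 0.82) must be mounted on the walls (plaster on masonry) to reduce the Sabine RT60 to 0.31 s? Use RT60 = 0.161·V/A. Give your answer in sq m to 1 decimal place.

Total absorption A₁ = 66·0.86 + 66·0.03 + 102·0.04
  = 56.760 + 1.980 + 4.080 = 62.820 sq m sabins.
V = 198 m³. Target absorption A₂ = 0.161 × 198 / 0.31 = 102.832 sabins.
ΔA needed = 102.832 − 62.820 = 40.012 sabins.
Each sq m of panel replacing the walls (plaster on masonry) adds (0.82 − 0.04) = 0.78 sabins.
Panel area = 40.012 / 0.78 = 51.3 sq m.

51.3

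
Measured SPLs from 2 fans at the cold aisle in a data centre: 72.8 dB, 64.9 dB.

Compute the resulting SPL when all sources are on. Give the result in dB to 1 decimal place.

73.5 dB

Sum in the linear (power) domain: Σ 10^(Lᵢ/10) = 10^(72.8/10) + 10^(64.9/10) = 2.214e+07.
Combined level = 10 log₁₀(2.214e+07) = 73.5 dB.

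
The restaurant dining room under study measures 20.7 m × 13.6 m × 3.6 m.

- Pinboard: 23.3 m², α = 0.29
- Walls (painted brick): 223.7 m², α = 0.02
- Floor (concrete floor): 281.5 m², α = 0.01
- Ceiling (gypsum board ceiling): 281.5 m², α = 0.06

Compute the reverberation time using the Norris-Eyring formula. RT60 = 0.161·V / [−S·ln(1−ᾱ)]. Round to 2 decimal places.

5.17 sec

S = Σ Sᵢ = 810.0 m².
Absorption A = 23.3·0.29 + 223.7·0.02 + 281.5·0.01 + 281.5·0.06 = 30.936 sabins.
ᾱ = 30.936 / 810.0 = 0.0382.
Eyring denominator: −S ln(1−ᾱ) = 31.548.
V = 20.7 × 13.6 × 3.6 = 1013.472 m³.
RT60 = 0.161 × 1013.472 / 31.548 = 5.17 s.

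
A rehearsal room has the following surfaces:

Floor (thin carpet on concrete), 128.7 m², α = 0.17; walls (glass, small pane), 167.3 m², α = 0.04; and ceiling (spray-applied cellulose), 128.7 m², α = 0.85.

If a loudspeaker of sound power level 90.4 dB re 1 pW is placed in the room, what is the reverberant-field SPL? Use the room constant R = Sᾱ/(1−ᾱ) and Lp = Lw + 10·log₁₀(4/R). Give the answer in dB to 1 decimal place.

A = 137.966 sabins; S = 424.7 m².
ᾱ = 137.966/424.7 = 0.3249; R = Sᾱ/(1−ᾱ) = 137.966/(1−0.3249) = 204.364 m².
Lp = Lw + 10 log₁₀(4/R) = 90.4 -17.08 = 73.3 dB.

73.3 dB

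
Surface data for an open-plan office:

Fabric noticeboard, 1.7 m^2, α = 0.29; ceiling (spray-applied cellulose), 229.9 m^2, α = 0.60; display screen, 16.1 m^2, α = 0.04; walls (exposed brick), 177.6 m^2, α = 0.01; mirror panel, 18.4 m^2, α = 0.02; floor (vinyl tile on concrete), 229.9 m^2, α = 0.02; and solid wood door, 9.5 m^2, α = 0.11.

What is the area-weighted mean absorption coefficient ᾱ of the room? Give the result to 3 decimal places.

Total surface area S = 683.1 m^2.
A = 1.7·0.29 + 229.9·0.60 + 16.1·0.04 + 177.6·0.01 + 18.4·0.02 + 229.9·0.02 + 9.5·0.11 = 146.864 sabins.
ᾱ = A/S = 0.215.

0.215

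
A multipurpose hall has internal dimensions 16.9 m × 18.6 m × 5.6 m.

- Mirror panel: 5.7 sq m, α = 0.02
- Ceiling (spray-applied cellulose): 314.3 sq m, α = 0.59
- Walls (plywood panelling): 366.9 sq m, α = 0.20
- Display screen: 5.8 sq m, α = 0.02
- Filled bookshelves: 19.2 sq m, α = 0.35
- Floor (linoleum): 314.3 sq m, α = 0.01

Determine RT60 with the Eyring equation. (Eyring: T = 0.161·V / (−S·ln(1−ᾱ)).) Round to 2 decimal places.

0.91 s

S = Σ Sᵢ = 1026.2 sq m.
Absorption A = 5.7×0.02 + 314.3×0.59 + 366.9×0.20 + 5.8×0.02 + 19.2×0.35 + 314.3×0.01 = 268.910 sabins.
ᾱ = 268.910 / 1026.2 = 0.2620.
−S·ln(1−ᾱ) = −1026.2 × ln(1 − 0.2620) = 311.771.
V = 16.9 × 18.6 × 5.6 = 1760.304 m³.
RT60 = 0.161 × 1760.304 / 311.771 = 0.91 s.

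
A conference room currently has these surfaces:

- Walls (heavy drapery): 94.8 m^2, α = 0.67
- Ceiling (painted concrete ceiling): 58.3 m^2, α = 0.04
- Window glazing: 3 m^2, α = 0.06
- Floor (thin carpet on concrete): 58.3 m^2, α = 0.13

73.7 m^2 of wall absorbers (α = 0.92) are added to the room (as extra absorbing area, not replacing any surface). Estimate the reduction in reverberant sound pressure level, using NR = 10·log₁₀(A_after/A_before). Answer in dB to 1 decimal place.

Total absorption A_before = 94.8×0.67 + 58.3×0.04 + 3×0.06 + 58.3×0.13
  = 63.516 + 2.332 + 0.180 + 7.579 = 73.607 m^2 sabins.
Added absorption = 73.7 × 0.92 = 67.804 sabins.
A_after = 73.607 + 67.804 = 141.411 sabins.
Reduction = 10 log₁₀(A_after/A_before) = 10 log₁₀(1.9212) = 2.8 dB.

2.8 dB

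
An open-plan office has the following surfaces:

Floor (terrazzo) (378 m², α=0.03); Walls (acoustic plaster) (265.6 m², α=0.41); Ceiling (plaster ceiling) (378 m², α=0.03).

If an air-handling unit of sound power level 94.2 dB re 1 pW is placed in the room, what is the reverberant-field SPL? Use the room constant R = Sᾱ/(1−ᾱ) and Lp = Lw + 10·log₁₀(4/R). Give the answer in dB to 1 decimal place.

A = 131.576 sabins; S = 1021.6 m².
ᾱ = 131.576/1021.6 = 0.1288; R = Sᾱ/(1−ᾱ) = 131.576/(1−0.1288) = 151.028 m².
Lp = Lw + 10 log₁₀(4/R) = 94.2 -15.77 = 78.4 dB.

78.4 dB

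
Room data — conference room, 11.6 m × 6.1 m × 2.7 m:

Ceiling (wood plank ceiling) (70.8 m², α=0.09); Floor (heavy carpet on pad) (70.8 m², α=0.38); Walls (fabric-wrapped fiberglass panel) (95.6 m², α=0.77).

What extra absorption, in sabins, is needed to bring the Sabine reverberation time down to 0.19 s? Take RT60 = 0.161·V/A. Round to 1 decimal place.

55.0 sabins

Total absorption A₁ = 70.8·0.09 + 70.8·0.38 + 95.6·0.77
  = 6.372 + 26.904 + 73.612 = 106.888 m² sabins.
Target A₂ = 0.161·191.052/0.19 = 161.891 sabins (V = 191.052 m³).
Additional absorption ΔA = 161.891 − 106.888 = 55.0 sabins.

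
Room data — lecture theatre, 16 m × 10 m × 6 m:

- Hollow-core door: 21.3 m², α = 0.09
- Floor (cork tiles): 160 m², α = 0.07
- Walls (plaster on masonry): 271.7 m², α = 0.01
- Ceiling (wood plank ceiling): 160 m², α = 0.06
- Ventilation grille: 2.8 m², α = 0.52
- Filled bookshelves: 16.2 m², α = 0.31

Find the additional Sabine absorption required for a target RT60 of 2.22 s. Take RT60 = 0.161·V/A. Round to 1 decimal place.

Total absorption A₁ = 21.3·0.09 + 160·0.07 + 271.7·0.01 + 160·0.06 + 2.8·0.52 + 16.2·0.31
  = 1.917 + 11.200 + 2.717 + 9.600 + 1.456 + 5.022 = 31.912 m² sabins.
For T = 2.22 s, need A₂ = 0.161·V/T = 0.161·960/2.22 = 69.622 sabins.
Additional absorption ΔA = 69.622 − 31.912 = 37.7 sabins.

37.7 sabins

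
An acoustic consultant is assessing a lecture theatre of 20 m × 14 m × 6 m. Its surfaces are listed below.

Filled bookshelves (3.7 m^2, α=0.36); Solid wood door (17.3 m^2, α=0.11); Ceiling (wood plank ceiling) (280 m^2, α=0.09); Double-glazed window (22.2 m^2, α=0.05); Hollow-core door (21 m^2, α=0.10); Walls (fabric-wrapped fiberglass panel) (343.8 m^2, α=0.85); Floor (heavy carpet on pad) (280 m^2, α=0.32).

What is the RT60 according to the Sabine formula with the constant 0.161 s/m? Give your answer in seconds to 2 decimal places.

A = Σ Sᵢαᵢ = 3.7*0.36 + 17.3*0.11 + 280*0.09 + 22.2*0.05 + 21*0.10 + 343.8*0.85 + 280*0.32 = 413.475 sabins.
V = 20·14·6 = 1680 m³.
RT60 = 0.161 · V / A = 0.161 × 1680 / 413.475 = 0.65 s.

0.65 s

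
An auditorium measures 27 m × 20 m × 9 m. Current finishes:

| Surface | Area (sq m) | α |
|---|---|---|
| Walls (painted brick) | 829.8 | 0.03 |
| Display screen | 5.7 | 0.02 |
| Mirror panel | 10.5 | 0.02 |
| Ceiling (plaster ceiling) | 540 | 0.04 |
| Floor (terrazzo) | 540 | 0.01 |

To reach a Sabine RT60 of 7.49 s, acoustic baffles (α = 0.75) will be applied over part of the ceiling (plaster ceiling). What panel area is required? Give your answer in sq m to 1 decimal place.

73.6

Summing Sᵢαᵢ: 24.894 + 0.114 + 0.210 + 21.600 + 5.400 → A₁ = 52.218 sabins.
V = 4860 m³. Target absorption A₂ = 0.161 × 4860 / 7.49 = 104.467 sabins.
Absorption to add: 104.467 − 52.218 = 52.249 sabins.
Net gain per sq m: Δα = 0.75 − 0.04 = 0.71.
Area = ΔA/Δα = 52.249/0.71 = 73.6 sq m.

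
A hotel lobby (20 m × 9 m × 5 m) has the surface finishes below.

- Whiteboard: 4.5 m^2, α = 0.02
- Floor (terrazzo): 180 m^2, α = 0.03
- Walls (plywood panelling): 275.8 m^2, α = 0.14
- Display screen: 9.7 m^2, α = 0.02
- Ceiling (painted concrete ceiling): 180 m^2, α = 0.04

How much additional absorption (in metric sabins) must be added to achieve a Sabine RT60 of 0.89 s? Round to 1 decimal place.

A₁ = Σ Sᵢαᵢ = 4.5·0.02 + 180·0.03 + 275.8·0.14 + 9.7·0.02 + 180·0.04 = 51.496 sabins.
V = 900 m³. Required absorption A₂ = 0.161 × 900 / 0.89 = 162.809 sabins.
Additional absorption ΔA = 162.809 − 51.496 = 111.3 sabins.

111.3 sabins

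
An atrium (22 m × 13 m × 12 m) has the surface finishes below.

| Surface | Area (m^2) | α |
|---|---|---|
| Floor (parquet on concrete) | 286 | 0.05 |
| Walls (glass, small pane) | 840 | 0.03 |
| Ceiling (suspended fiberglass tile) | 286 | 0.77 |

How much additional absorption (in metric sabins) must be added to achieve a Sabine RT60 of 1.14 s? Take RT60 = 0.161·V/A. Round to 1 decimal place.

Equivalent absorption area: A₁ = 286*0.05 + 840*0.03 + 286*0.77 = 259.720 m^2.
Target A₂ = 0.161·3432/1.14 = 484.695 sabins (V = 3432 m³).
Additional absorption ΔA = 484.695 − 259.720 = 225.0 sabins.

225.0 sabins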